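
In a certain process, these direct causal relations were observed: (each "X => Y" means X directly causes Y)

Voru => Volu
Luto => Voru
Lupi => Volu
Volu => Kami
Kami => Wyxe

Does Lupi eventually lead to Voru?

Lupi leads to Volu, Kami, Wyxe; Voru is not among them.

No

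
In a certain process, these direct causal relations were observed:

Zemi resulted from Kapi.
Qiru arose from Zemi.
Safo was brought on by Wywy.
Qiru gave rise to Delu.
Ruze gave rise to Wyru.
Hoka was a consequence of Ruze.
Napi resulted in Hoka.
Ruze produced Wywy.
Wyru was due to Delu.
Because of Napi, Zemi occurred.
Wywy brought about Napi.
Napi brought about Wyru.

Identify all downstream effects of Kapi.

Direct effects: Zemi.
2 steps out: Qiru.
3 steps out: Delu.
4 steps out: Wyru.
Not reachable from it: Ruze, Wywy, Napi, Safo, Hoka.

Delu, Qiru, Wyru, Zemi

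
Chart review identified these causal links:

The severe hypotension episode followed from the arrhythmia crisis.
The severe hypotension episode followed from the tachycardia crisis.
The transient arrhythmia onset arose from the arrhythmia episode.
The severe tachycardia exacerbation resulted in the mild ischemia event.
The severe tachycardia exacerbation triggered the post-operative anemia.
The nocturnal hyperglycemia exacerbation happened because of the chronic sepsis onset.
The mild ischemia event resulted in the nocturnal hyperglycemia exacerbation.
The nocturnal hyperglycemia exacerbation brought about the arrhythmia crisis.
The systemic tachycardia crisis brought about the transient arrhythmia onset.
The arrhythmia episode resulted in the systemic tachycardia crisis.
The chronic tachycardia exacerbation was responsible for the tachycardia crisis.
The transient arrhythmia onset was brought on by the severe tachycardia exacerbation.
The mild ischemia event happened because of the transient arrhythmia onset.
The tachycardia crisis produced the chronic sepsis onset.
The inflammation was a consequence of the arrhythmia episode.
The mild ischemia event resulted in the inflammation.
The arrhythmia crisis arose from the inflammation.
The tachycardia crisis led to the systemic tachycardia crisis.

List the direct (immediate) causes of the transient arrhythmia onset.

Upstream contributors include the chronic tachycardia exacerbation, the tachycardia crisis, but only the arrhythmia episode, the severe tachycardia exacerbation, the systemic tachycardia crisis feed directly into the transient arrhythmia onset.

the arrhythmia episode, the severe tachycardia exacerbation, the systemic tachycardia crisis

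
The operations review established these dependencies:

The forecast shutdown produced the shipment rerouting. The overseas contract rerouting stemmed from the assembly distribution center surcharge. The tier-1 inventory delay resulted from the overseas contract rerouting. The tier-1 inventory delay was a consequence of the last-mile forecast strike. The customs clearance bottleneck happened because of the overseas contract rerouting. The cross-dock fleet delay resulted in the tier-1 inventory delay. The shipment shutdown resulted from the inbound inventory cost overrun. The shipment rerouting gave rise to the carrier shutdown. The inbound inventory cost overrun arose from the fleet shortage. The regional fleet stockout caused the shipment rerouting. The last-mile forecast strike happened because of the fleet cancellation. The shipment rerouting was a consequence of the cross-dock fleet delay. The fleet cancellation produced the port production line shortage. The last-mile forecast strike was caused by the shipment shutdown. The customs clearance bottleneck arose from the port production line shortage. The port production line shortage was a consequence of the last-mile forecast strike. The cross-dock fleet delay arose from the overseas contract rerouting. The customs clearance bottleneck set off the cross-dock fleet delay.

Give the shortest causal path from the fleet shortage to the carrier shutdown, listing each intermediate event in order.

the fleet shortage → the inbound inventory cost overrun → the shipment shutdown → the last-mile forecast strike → the port production line shortage → the customs clearance bottleneck → the cross-dock fleet delay → the shipment rerouting → the carrier shutdown

the fleet shortage → the inbound inventory cost overrun
the inbound inventory cost overrun → the shipment shutdown
the shipment shutdown → the last-mile forecast strike
the last-mile forecast strike → the port production line shortage
the port production line shortage → the customs clearance bottleneck
the customs clearance bottleneck → the cross-dock fleet delay
the cross-dock fleet delay → the shipment rerouting
the shipment rerouting → the carrier shutdown
Length: 8 steps.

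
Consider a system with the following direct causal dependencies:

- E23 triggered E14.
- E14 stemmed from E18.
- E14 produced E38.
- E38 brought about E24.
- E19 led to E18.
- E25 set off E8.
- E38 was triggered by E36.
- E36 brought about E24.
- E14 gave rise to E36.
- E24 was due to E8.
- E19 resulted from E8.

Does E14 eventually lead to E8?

No

E14 leads to E36, E38, E24; E8 is not among them.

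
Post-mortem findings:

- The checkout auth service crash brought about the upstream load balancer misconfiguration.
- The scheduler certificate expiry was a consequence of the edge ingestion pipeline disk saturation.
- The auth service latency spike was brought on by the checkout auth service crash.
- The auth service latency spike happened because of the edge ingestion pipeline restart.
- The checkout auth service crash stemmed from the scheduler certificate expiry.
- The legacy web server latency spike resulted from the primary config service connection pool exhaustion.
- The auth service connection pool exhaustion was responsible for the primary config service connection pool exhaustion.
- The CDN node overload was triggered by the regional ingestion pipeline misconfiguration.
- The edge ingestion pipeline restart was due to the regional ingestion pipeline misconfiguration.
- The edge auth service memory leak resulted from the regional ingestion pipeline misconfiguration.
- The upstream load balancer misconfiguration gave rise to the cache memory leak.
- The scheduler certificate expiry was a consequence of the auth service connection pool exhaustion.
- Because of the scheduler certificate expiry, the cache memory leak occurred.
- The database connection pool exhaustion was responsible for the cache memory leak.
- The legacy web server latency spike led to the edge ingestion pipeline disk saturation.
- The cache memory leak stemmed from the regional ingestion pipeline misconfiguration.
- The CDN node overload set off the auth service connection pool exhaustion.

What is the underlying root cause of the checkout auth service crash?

the regional ingestion pipeline misconfiguration

Tracing upstream from the checkout auth service crash: the checkout auth service crash ← the scheduler certificate expiry ← the auth service connection pool exhaustion ← the CDN node overload ← the regional ingestion pipeline misconfiguration.
The regional ingestion pipeline misconfiguration has no stated cause, so it is the root.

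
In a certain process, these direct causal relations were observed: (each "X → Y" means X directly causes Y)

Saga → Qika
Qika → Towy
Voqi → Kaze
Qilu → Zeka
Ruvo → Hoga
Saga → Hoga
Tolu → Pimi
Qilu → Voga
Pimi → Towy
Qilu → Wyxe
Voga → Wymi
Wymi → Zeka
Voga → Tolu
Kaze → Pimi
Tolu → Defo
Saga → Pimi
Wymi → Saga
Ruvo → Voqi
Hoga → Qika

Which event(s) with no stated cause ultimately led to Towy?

Qilu, Ruvo

Tracing upstream from Towy: Towy ← Pimi ← Tolu ← Voga ← Qilu.
A separate upstream branch: Towy ← Qika ← Hoga ← Ruvo.
Each of those chain origins has no stated cause.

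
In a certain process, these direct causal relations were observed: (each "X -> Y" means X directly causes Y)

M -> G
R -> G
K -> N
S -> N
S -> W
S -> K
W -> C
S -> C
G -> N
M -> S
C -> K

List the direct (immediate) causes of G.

M, R

M, R → G with nothing further upstream stated.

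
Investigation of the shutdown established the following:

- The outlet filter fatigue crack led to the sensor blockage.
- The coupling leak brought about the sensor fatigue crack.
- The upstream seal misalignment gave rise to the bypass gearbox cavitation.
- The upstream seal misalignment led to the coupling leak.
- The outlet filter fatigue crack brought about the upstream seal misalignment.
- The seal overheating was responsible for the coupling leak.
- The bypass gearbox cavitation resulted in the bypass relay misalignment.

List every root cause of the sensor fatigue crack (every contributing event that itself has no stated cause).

the outlet filter fatigue crack, the seal overheating

Tracing upstream from the sensor fatigue crack: the sensor fatigue crack ← the coupling leak ← the upstream seal misalignment ← the outlet filter fatigue crack.
A separate upstream branch: the sensor fatigue crack ← the coupling leak ← the seal overheating.
Each of those chain origins has no stated cause.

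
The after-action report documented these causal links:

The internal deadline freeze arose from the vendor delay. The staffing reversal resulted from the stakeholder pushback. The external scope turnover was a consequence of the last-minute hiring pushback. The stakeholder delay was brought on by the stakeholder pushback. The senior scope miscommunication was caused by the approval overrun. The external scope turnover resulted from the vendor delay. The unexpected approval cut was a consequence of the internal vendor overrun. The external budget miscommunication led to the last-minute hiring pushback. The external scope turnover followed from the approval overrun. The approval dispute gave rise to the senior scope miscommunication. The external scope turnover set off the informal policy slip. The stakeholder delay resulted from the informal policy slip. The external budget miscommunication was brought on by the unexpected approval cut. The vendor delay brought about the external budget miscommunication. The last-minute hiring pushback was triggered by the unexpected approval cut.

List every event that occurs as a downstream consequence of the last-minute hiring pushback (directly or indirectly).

Direct effects: the external scope turnover.
2 steps out: the informal policy slip.
3 steps out: the stakeholder delay.
Not reachable from it: the approval overrun, the stakeholder pushback, the internal vendor overrun, the staffing reversal, the unexpected approval cut, the vendor delay, the external budget miscommunication, the approval dispute, the internal deadline freeze, the senior scope miscommunication.

the external scope turnover, the informal policy slip, the stakeholder delay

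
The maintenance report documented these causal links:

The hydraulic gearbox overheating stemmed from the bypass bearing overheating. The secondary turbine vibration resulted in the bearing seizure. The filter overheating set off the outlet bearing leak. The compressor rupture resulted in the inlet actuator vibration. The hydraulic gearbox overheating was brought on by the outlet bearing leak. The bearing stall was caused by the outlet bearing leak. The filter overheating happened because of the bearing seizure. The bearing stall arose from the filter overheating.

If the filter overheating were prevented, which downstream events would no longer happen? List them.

Downstream of the filter overheating: the outlet bearing leak, the bearing stall, the hydraulic gearbox overheating.
Of those, still caused via another path: the hydraulic gearbox overheating.
The remainder have no surviving cause.

the bearing stall, the outlet bearing leak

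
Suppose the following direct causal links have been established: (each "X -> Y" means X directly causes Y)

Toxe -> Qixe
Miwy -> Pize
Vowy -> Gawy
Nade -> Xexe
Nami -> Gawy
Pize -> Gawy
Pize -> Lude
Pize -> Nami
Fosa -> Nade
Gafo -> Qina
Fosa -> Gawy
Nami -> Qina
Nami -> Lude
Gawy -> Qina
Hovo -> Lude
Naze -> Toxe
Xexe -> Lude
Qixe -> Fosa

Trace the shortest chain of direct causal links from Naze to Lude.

Naze → Toxe
Toxe → Qixe
Qixe → Fosa
Fosa → Nade
Nade → Xexe
Xexe → Lude
Length: 6 steps.

Naze → Toxe → Qixe → Fosa → Nade → Xexe → Lude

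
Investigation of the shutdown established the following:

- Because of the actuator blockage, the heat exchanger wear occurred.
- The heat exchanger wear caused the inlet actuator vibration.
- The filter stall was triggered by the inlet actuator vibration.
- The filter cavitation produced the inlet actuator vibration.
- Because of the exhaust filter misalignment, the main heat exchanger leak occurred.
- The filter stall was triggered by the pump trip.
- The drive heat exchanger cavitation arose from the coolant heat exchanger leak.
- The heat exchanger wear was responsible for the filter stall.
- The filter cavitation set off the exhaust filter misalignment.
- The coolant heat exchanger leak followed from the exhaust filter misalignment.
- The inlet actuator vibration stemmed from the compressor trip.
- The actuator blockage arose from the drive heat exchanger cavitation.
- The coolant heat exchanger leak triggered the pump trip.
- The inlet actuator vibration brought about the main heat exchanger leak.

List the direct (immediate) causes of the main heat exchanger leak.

the exhaust filter misalignment, the inlet actuator vibration

Upstream contributors include the filter cavitation, the coolant heat exchanger leak, the drive heat exchanger cavitation, the actuator blockage, the heat exchanger wear, the compressor trip, but only the exhaust filter misalignment, the inlet actuator vibration feed directly into the main heat exchanger leak.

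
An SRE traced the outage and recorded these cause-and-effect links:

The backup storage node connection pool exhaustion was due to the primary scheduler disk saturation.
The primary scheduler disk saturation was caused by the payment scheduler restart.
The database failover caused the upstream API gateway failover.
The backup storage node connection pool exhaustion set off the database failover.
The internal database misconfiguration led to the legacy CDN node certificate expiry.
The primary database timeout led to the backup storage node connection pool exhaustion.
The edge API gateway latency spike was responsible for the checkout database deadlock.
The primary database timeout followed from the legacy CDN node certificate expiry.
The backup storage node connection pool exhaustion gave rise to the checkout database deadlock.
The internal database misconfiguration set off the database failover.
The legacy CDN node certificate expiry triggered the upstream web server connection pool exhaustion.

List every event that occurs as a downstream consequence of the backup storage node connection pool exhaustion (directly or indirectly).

the checkout database deadlock, the database failover, the upstream API gateway failover

Direct effects: the database failover, the checkout database deadlock.
2 steps out: the upstream API gateway failover.
Not reachable from it: the payment scheduler restart, the primary scheduler disk saturation, the internal database misconfiguration, the legacy CDN node certificate expiry, the primary database timeout, the upstream web server connection pool exhaustion, the edge API gateway latency spike.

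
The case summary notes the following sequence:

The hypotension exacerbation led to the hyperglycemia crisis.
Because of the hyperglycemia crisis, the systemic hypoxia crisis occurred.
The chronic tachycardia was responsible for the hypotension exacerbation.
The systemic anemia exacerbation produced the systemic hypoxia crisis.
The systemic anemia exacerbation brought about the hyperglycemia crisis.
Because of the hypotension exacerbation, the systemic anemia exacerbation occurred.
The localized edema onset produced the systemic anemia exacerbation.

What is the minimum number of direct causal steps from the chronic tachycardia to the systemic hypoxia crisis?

Shortest chain: the chronic tachycardia → the hypotension exacerbation → the systemic anemia exacerbation → the systemic hypoxia crisis.

3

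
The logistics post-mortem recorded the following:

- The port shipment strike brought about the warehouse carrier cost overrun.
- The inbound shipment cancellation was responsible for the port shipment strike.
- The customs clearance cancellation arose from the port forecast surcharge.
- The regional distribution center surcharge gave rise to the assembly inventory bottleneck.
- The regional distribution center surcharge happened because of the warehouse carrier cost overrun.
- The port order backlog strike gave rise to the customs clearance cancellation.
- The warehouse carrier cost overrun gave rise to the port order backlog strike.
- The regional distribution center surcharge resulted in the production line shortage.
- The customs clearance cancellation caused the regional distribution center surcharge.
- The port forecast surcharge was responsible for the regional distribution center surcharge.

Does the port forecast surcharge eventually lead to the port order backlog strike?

The port forecast surcharge leads to the customs clearance cancellation, the regional distribution center surcharge, the assembly inventory bottleneck, the production line shortage; the port order backlog strike is not among them.

No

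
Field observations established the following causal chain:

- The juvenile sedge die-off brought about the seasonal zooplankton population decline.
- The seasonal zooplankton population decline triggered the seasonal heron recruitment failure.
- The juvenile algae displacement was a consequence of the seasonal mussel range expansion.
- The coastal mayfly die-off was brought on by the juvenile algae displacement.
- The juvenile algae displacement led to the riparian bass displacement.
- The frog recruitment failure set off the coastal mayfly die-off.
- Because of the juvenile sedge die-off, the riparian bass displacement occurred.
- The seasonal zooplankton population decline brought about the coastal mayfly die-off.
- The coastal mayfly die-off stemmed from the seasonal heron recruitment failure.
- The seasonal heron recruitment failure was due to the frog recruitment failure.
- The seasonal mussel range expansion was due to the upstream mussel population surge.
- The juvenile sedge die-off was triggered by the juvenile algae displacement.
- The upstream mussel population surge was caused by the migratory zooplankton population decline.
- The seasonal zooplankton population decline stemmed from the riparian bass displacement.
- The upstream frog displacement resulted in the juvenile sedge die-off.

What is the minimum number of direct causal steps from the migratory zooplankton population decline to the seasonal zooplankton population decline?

Shortest chain: the migratory zooplankton population decline → the upstream mussel population surge → the seasonal mussel range expansion → the juvenile algae displacement → the juvenile sedge die-off → the seasonal zooplankton population decline.

5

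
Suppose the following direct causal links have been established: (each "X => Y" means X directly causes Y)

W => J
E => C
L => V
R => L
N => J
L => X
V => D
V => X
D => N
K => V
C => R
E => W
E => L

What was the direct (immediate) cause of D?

Upstream contributors include E, C, R, K, L, but only V feeds directly into D.

V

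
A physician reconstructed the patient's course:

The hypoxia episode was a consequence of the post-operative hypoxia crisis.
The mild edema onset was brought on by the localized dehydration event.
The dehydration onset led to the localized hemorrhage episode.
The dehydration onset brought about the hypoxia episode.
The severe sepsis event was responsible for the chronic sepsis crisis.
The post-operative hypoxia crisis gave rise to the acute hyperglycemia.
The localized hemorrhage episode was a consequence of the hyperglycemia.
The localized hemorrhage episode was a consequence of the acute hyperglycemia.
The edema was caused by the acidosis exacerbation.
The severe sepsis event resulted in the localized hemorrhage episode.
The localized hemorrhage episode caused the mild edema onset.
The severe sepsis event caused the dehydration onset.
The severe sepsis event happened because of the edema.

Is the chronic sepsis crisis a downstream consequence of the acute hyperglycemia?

The acute hyperglycemia leads to the localized hemorrhage episode, the mild edema onset; the chronic sepsis crisis is not among them.

No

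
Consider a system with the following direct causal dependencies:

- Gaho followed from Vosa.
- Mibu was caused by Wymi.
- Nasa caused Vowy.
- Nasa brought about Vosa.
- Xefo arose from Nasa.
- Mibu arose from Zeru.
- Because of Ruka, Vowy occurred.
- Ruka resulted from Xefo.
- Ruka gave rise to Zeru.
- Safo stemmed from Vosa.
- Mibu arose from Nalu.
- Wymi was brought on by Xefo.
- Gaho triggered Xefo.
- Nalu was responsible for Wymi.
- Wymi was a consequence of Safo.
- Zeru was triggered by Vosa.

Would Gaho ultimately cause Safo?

No

Gaho leads to Xefo, Ruka, Zeru, Vowy, Wymi, Mibu; Safo is not among them.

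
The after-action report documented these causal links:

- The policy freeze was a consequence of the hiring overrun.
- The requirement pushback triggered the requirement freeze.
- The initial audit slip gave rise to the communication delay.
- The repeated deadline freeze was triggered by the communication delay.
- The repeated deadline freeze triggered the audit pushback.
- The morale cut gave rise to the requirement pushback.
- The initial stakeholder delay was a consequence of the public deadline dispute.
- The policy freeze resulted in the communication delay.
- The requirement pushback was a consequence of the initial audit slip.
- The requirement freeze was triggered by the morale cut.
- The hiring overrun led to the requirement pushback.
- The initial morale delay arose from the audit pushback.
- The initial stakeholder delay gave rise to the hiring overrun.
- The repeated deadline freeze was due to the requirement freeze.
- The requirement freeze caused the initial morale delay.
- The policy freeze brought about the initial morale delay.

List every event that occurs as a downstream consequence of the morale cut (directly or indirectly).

Direct effects: the requirement pushback, the requirement freeze.
2 steps out: the repeated deadline freeze, the initial morale delay.
3 steps out: the audit pushback.
Not reachable from it: the public deadline dispute, the initial stakeholder delay, the hiring overrun, the initial audit slip, the policy freeze, the communication delay.

the audit pushback, the initial morale delay, the repeated deadline freeze, the requirement freeze, the requirement pushback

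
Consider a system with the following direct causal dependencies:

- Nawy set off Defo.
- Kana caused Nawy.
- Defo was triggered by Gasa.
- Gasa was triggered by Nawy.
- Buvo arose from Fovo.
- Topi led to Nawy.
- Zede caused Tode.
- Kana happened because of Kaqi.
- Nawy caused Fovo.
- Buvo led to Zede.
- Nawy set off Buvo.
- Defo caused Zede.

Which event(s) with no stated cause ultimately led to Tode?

Kaqi, Topi

Tracing upstream from Tode: Tode ← Zede ← Buvo ← Nawy ← Kana ← Kaqi.
A separate upstream branch: Tode ← Zede ← Buvo ← Nawy ← Topi.
Each of those chain origins has no stated cause.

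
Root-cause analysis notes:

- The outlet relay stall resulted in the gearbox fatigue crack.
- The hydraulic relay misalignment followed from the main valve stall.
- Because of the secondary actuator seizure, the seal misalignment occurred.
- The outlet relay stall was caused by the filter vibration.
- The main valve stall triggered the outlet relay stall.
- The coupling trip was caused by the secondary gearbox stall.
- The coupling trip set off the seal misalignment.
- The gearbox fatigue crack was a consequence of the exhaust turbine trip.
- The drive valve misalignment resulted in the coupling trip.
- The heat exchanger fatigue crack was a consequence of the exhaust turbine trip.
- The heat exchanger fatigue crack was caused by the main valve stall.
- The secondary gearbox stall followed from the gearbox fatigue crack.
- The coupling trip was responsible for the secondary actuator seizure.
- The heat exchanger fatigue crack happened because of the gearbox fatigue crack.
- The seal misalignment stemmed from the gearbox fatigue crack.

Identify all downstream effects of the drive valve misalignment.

Direct effects: the coupling trip.
2 steps out: the secondary actuator seizure, the seal misalignment.
Not reachable from it: the exhaust turbine trip, the main valve stall, the filter vibration, the hydraulic relay misalignment, the outlet relay stall, the gearbox fatigue crack, the secondary gearbox stall, the heat exchanger fatigue crack.

the coupling trip, the seal misalignment, the secondary actuator seizure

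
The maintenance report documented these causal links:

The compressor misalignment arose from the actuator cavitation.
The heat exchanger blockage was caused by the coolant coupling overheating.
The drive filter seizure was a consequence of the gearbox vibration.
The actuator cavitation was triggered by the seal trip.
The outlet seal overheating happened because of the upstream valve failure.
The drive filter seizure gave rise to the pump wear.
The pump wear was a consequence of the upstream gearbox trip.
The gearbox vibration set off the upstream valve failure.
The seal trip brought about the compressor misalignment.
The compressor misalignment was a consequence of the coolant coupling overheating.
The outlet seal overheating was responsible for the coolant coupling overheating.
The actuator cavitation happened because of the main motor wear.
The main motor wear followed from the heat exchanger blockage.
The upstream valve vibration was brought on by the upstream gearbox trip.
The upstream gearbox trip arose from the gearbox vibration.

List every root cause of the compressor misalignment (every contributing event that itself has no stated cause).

Tracing upstream from the compressor misalignment: the compressor misalignment ← the coolant coupling overheating ← the outlet seal overheating ← the upstream valve failure ← the gearbox vibration.
A separate upstream branch: the compressor misalignment ← the seal trip.
Each of those chain origins has no stated cause.

the gearbox vibration, the seal trip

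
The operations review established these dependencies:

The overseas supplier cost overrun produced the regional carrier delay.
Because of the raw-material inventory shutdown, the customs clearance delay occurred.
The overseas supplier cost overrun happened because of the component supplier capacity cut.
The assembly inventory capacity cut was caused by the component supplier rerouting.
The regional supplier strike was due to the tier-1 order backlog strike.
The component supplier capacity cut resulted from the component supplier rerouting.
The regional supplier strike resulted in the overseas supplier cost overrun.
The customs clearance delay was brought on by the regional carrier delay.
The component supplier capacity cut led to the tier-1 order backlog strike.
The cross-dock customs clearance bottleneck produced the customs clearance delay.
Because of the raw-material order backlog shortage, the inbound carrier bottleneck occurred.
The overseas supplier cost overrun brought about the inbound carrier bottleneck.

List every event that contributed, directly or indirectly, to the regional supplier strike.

Immediate cause of the regional supplier strike: the tier-1 order backlog strike.
Further upstream: the component supplier rerouting, the component supplier capacity cut.

the component supplier capacity cut, the component supplier rerouting, the tier-1 order backlog strike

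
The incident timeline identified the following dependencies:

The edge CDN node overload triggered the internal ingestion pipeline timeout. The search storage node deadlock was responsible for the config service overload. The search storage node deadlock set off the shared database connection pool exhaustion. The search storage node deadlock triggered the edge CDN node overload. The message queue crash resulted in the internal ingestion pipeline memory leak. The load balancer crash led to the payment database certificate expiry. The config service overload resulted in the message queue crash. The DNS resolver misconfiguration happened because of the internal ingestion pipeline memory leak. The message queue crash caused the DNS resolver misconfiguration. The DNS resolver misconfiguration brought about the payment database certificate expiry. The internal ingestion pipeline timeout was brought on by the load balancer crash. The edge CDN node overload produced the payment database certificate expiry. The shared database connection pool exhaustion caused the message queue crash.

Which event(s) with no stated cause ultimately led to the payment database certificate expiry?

Tracing upstream from the payment database certificate expiry: the payment database certificate expiry ← the edge CDN node overload ← the search storage node deadlock.
A separate upstream branch: the payment database certificate expiry ← the load balancer crash.
Each of those chain origins has no stated cause.

the load balancer crash, the search storage node deadlock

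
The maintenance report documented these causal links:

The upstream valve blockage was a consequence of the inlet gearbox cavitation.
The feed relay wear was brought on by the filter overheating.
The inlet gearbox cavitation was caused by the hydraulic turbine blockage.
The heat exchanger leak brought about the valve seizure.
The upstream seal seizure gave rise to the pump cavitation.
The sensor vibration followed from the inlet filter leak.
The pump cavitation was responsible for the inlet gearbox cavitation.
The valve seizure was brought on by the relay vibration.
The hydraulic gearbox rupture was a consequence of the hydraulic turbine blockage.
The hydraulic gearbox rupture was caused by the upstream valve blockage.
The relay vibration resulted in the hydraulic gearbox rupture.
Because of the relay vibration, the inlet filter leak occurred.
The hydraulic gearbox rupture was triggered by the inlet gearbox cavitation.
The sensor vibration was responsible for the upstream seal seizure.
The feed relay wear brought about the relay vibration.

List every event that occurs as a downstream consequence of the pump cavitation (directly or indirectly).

Direct effects: the inlet gearbox cavitation.
2 steps out: the upstream valve blockage, the hydraulic gearbox rupture.
Not reachable from it: the hydraulic turbine blockage, the filter overheating, the feed relay wear, the relay vibration, the inlet filter leak, the sensor vibration, the upstream seal seizure, the heat exchanger leak, the valve seizure.

the hydraulic gearbox rupture, the inlet gearbox cavitation, the upstream valve blockage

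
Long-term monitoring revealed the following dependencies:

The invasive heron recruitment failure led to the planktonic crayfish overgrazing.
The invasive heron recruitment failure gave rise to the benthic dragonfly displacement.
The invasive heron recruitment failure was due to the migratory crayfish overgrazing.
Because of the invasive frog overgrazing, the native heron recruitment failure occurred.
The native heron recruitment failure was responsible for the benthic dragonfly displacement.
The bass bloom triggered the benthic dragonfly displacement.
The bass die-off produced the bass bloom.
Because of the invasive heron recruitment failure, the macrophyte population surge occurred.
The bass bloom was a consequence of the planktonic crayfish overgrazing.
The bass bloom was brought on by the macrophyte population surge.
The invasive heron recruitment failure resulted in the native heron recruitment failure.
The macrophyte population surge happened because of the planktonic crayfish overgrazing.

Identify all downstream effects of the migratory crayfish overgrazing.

the bass bloom, the benthic dragonfly displacement, the invasive heron recruitment failure, the macrophyte population surge, the native heron recruitment failure, the planktonic crayfish overgrazing

Direct effects: the invasive heron recruitment failure.
2 steps out: the native heron recruitment failure, the planktonic crayfish overgrazing, the macrophyte population surge, the benthic dragonfly displacement.
3 steps out: the bass bloom.
Not reachable from it: the invasive frog overgrazing, the bass die-off.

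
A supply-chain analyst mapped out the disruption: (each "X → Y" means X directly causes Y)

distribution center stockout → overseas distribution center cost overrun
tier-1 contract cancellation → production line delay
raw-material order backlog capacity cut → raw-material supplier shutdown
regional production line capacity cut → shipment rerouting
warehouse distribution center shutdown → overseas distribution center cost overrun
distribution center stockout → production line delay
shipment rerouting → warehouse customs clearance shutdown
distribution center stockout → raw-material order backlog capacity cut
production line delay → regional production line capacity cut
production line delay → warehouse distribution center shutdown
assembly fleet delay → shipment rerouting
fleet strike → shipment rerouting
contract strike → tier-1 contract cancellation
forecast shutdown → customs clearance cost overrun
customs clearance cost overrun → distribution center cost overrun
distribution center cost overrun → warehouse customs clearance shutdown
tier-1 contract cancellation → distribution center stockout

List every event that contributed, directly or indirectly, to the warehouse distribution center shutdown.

the contract strike, the distribution center stockout, the production line delay, the tier-1 contract cancellation

Immediate cause of the warehouse distribution center shutdown: the production line delay.
Further upstream: the contract strike, the tier-1 contract cancellation, the distribution center stockout.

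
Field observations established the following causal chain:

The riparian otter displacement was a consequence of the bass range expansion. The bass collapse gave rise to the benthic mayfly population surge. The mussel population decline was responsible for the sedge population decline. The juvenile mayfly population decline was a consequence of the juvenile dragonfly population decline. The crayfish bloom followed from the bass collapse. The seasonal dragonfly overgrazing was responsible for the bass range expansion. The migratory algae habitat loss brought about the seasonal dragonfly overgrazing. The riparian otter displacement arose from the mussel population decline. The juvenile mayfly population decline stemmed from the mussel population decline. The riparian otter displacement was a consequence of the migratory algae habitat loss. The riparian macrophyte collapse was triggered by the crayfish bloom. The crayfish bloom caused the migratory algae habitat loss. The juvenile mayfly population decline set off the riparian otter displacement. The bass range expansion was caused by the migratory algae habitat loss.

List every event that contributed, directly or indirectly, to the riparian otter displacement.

the bass collapse, the bass range expansion, the crayfish bloom, the juvenile dragonfly population decline, the juvenile mayfly population decline, the migratory algae habitat loss, the mussel population decline, the seasonal dragonfly overgrazing

Immediate causes of the riparian otter displacement: the migratory algae habitat loss, the mussel population decline, the bass range expansion, the juvenile mayfly population decline.
Further upstream: the bass collapse, the crayfish bloom, the seasonal dragonfly overgrazing, the juvenile dragonfly population decline.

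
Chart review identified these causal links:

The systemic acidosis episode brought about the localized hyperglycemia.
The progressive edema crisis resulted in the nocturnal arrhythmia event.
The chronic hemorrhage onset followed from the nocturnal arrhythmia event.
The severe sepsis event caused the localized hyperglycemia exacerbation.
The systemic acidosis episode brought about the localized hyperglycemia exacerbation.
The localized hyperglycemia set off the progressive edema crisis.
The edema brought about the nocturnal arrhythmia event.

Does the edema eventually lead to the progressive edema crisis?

No

The edema leads to the nocturnal arrhythmia event, the chronic hemorrhage onset; the progressive edema crisis is not among them.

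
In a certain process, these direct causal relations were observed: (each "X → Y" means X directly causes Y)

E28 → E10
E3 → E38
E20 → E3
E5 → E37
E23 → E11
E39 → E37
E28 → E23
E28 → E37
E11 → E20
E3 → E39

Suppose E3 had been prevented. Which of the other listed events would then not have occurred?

Downstream of E3: E39, E37, E38.
Of those, still caused via another path: E37.
The remainder have no surviving cause.

E38, E39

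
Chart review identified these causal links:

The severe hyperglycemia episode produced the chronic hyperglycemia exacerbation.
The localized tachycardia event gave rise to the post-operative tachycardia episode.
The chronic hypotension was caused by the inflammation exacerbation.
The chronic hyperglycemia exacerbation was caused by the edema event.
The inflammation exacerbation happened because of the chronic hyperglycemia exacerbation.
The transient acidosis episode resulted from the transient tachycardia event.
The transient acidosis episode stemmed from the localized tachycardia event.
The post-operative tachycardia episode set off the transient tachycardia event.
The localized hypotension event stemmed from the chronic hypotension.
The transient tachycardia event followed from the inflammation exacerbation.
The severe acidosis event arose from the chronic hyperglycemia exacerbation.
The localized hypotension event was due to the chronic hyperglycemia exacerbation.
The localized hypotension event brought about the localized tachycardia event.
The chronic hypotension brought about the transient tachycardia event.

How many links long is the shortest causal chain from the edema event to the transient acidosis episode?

Shortest chain: the edema event → the chronic hyperglycemia exacerbation → the inflammation exacerbation → the transient tachycardia event → the transient acidosis episode.

4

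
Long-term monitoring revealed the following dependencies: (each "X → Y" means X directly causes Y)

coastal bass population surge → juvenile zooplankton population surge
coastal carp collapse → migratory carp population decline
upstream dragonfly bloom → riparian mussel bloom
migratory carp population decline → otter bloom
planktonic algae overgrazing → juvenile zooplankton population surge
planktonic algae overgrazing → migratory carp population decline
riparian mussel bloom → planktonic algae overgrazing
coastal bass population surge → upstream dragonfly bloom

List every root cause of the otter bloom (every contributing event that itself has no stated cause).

the coastal bass population surge, the coastal carp collapse

Tracing upstream from the otter bloom: the otter bloom ← the migratory carp population decline ← the planktonic algae overgrazing ← the riparian mussel bloom ← the upstream dragonfly bloom ← the coastal bass population surge.
A separate upstream branch: the otter bloom ← the migratory carp population decline ← the coastal carp collapse.
Each of those chain origins has no stated cause.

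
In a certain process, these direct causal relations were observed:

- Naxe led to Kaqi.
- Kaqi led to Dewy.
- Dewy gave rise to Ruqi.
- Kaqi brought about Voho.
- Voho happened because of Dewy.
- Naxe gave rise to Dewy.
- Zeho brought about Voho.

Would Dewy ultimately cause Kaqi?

No

Dewy leads to Ruqi, Voho; Kaqi is not among them.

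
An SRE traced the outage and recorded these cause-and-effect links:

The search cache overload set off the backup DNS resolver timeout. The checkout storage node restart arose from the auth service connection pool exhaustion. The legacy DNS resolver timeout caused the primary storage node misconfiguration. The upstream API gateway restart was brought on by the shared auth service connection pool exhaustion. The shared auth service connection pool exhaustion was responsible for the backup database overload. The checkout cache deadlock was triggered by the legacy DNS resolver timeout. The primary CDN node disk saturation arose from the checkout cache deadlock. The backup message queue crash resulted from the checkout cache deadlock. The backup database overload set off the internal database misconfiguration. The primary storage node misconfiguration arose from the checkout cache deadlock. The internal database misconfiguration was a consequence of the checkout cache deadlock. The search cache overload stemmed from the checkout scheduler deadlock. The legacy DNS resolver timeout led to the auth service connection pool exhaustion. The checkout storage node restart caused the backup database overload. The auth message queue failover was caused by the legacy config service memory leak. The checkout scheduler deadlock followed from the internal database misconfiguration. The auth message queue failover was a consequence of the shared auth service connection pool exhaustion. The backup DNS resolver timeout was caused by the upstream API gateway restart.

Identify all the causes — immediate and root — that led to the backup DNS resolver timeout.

Immediate causes of the backup DNS resolver timeout: the upstream API gateway restart, the search cache overload.
Further upstream: the legacy DNS resolver timeout, the checkout cache deadlock, the shared auth service connection pool exhaustion, the auth service connection pool exhaustion, the checkout storage node restart, the backup database overload, the internal database misconfiguration, the checkout scheduler deadlock.

the auth service connection pool exhaustion, the backup database overload, the checkout cache deadlock, the checkout scheduler deadlock, the checkout storage node restart, the internal database misconfiguration, the legacy DNS resolver timeout, the search cache overload, the shared auth service connection pool exhaustion, the upstream API gateway restart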